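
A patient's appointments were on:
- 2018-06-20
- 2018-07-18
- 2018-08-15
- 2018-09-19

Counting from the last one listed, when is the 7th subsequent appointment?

Gaps: 28, 28, 35 days — a mix of 28 and 35. Every date is a Wednesday.
Each is the 3rd Wednesday of its month.
3rd Wednesday of October 2018: 2018-10-17.
November 2018 — 3rd Wednesday is 2018-11-21.
3rd Wednesday of December 2018: 2018-12-19.
3rd Wednesday of January 2019: 2019-01-16.
3rd Wednesday of February 2019: 2019-02-20.
March 2019 — 3rd Wednesday is 2019-03-20.
3rd Wednesday of April 2019: 2019-04-17.

2019-04-17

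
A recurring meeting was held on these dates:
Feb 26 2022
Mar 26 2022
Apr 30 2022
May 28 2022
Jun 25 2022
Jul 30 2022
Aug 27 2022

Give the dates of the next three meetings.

Sep 24 2022, Oct 29 2022, Nov 26 2022

All Saturdays; the gaps (28, 35, 28, 28, 35, 28) vary with month length.
This is the last Saturday of each month.
Last Saturday of September 2022: Sep 24 2022.
October 2022 ends with Saturday Oct 29 2022.
November 2022 ends with Saturday Nov 26 2022.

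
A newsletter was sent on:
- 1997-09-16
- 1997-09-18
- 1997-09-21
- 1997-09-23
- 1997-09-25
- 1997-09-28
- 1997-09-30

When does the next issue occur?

The gap pattern 2, 3, 2, 2, 3, 2 repeats every 3 events.
These are the Tuesdays, Thursdays and Sundays of each week.
The following Thursday is 1997-10-02.

1997-10-02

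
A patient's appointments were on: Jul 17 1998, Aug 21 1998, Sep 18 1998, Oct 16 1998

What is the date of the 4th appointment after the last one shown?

These are Fridays at 28- or 35-day spacing (35, 28, 28).
The pattern: 3rd Friday of the month.
November 1998 — 3rd Friday is Nov 20 1998.
December 1998 — 3rd Friday is Dec 18 1998.
January 1999 — 3rd Friday is Jan 15 1999.
February 1999 — 3rd Friday is Feb 19 1999.

Feb 19 1999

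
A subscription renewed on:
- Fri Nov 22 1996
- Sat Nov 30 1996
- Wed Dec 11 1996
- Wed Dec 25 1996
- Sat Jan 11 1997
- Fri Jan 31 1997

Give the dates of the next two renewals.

Sun Feb 23 1997, Fri Mar 21 1997

Intervals are 8, 11, 14, 17, 20 days — an arithmetic progression with common difference 3.
Next gap: 23 days. Fri Jan 31 1997 + 23 days = Sun Feb 23 1997.
Next gap: 26 days. Sun Feb 23 1997 + 26 days = Fri Mar 21 1997.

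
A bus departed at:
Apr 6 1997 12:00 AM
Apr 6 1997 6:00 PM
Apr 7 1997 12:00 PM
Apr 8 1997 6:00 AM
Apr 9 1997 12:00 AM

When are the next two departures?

Gaps: 18, 18, 18, 18 hours — each event is 18 hours after the previous one.
Apr 9 1997 12:00 AM + 18 h = Apr 9 1997 6:00 PM.
Apr 9 1997 6:00 PM + 18 h = Apr 10 1997 12:00 PM.

Apr 9 1997 6:00 PM, Apr 10 1997 12:00 PM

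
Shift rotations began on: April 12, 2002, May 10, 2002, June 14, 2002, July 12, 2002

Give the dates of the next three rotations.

All dates are Fridays, 28, 35, 28 days apart.
Specifically, the 2nd Friday of each month.
August 2002 — 2nd Friday is August 9, 2002.
2nd Friday of September 2002: September 13, 2002.
2nd Friday of October 2002: October 11, 2002.

August 9, 2002; September 13, 2002; October 11, 2002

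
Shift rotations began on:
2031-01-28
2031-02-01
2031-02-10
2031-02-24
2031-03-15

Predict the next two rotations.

Intervals are 4, 9, 14, 19 days — an arithmetic progression with common difference 5.
Next gap: 24 days. 2031-03-15 + 24 days = 2031-04-08.
Next gap: 29 days. 2031-04-08 + 29 days = 2031-05-07.

2031-04-08, 2031-05-07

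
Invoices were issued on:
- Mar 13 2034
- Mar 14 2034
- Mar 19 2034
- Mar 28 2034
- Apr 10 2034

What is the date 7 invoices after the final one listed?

Oct 30 2034

Gaps: 1, 5, 9, 13 days — each gap is 4 larger than the previous one.
Next gap: 17 days. Apr 10 2034 + 17 days = Apr 27 2034.
Next gap: 21 days. Apr 27 2034 + 21 days = May 18 2034.
Next gap: 25 days. May 18 2034 + 25 days = Jun 12 2034.
Next gap: 29 days. Jun 12 2034 + 29 days = Jul 11 2034.
Next gap: 33 days. Jul 11 2034 + 33 days = Aug 13 2034.
Next gap: 37 days. Aug 13 2034 + 37 days = Sep 19 2034.
Next gap: 41 days. Sep 19 2034 + 41 days = Oct 30 2034.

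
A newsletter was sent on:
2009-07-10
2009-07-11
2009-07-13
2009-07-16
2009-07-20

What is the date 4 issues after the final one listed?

2009-08-15

Intervals are 1, 2, 3, 4 days — an arithmetic progression with common difference 1.
Next gap: 5 days. 2009-07-20 + 5 days = 2009-07-25.
Next gap: 6 days. 2009-07-25 + 6 days = 2009-07-31.
Next gap: 7 days. 2009-07-31 + 7 days = 2009-08-07.
Next gap: 8 days. 2009-08-07 + 8 days = 2009-08-15.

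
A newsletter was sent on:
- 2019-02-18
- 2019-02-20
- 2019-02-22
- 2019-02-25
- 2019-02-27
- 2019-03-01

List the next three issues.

The gap pattern 2, 2, 3, 2, 2 repeats every 3 events.
These are the Mondays, Wednesdays and Fridays of each week.
Next Monday: 2019-03-04.
Next Wednesday: 2019-03-06.
The following Friday is 2019-03-08.

2019-03-04, 2019-03-06, 2019-03-08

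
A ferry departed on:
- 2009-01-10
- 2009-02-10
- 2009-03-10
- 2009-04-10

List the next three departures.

2009-05-10, 2009-06-10, 2009-07-10

Gaps: 31, 28, 31 days — not constant. Every event is on the 10th of the month.
Pattern: the 10th of each month.
May 2009: 2009-05-10.
Next: June 2009 → 2009-06-10.
Next: July 2009 → 2009-07-10.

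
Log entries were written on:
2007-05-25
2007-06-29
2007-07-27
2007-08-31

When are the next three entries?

All Fridays; the gaps (35, 28, 35) vary with month length.
This is the last Friday of each month.
Last Friday of September 2007: 2007-09-28.
Last Friday of October 2007: 2007-10-26.
November 2007 ends with Friday 2007-11-30.

2007-09-28, 2007-10-26, 2007-11-30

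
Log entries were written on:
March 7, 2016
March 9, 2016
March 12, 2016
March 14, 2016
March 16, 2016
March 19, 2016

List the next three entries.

March 21, 2016; March 23, 2016; March 26, 2016

The gap pattern 2, 3, 2, 2, 3 repeats every 3 events.
These are the Mondays, Wednesdays and Saturdays of each week.
The following Monday is March 21, 2016.
Next Wednesday: March 23, 2016.
Next Saturday: March 26, 2016.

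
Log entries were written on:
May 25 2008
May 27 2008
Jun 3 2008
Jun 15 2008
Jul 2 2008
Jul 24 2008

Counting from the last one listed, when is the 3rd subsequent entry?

Oct 28 2008

The spacing grows by 5 each time: 2, 7, 12, 17, 22 days.
Next gap: 27 days. Jul 24 2008 + 27 days = Aug 20 2008.
Next gap: 32 days. Aug 20 2008 + 32 days = Sep 21 2008.
Next gap: 37 days. Sep 21 2008 + 37 days = Oct 28 2008.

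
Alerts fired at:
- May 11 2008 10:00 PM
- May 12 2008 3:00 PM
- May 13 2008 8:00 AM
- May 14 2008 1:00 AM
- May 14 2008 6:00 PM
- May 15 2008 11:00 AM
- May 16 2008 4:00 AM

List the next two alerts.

Gaps: 17, 17, 17, 17, 17, 17 hours — each event is 17 hours after the previous one.
May 16 2008 4:00 AM + 17 h = May 16 2008 9:00 PM.
May 16 2008 9:00 PM + 17 h = May 17 2008 2:00 PM.

May 16 2008 9:00 PM, May 17 2008 2:00 PM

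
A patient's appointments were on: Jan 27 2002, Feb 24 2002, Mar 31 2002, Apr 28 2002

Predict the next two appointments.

These are Sundays with 28, 35, 28-day gaps.
Each is the final Sunday of its month — Mar 31 2002 is past the 28th, so '4th Sunday' doesn't fit.
Last Sunday of May 2002: May 26 2002.
Last Sunday of June 2002: Jun 30 2002.

May 26 2002, Jun 30 2002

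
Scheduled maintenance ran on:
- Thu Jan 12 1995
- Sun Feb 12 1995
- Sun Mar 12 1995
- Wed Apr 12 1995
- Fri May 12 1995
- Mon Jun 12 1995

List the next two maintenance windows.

The day-of-month is always 12 (31, 28, 31, 30, 31 days between events).
So this recurs on the 12th of each month.
July 1995: Wed Jul 12 1995.
August 1995: Sat Aug 12 1995.

Wed Jul 12 1995, Sat Aug 12 1995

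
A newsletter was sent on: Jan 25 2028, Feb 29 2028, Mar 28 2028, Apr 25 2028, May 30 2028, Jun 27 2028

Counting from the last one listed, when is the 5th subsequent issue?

Nov 28 2028

Every date is a Tuesday; gaps 35, 28, 28, 35, 28 days.
Each is the last Tuesday of its month (at least one falls on the 29th or later, ruling out '4th Tuesday').
Last Tuesday of July 2028: Jul 25 2028.
August 2028 ends with Tuesday Aug 29 2028.
September 2028 ends with Tuesday Sep 26 2028.
October 2028 ends with Tuesday Oct 31 2028.
November 2028 ends with Tuesday Nov 28 2028.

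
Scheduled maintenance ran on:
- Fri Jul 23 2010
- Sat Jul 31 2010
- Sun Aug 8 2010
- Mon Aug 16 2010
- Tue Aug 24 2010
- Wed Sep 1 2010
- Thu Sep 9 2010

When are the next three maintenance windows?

Fri Sep 17 2010, Sat Sep 25 2010, Sun Oct 3 2010

The spacing is 8, 8, 8, 8, 8, 8 days — always 8 days.
Thu Sep 9 2010 + 8 days = Fri Sep 17 2010.
Fri Sep 17 2010 + 8 days = Sat Sep 25 2010.
Sat Sep 25 2010 + 8 days = Sun Oct 3 2010.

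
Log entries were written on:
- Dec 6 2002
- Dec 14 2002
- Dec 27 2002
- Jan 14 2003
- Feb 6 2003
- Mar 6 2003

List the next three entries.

Apr 8 2003, May 16 2003, Jun 28 2003

The spacing grows by 5 each time: 8, 13, 18, 23, 28 days.
Next gap: 33 days. Mar 6 2003 + 33 days = Apr 8 2003.
Next gap: 38 days. Apr 8 2003 + 38 days = May 16 2003.
Next gap: 43 days. May 16 2003 + 43 days = Jun 28 2003.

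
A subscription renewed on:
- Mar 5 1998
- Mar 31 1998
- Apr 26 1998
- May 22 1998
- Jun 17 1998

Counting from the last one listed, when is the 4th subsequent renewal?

Sep 29 1998

Every event comes 26 days after the last (26, 26, 26, 26).
Jun 17 1998 + 26 days = Jul 13 1998.
Jul 13 1998 + 26 days = Aug 8 1998.
Aug 8 1998 + 26 days = Sep 3 1998.
Sep 3 1998 + 26 days = Sep 29 1998.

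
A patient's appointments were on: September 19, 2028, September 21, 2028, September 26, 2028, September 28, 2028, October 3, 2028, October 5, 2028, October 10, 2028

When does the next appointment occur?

October 12, 2028

The gap pattern 2, 5, 2, 5, 2, 5 repeats every 2 events.
These are the Tuesdays and Thursdays of each week.
The following Thursday is October 12, 2028.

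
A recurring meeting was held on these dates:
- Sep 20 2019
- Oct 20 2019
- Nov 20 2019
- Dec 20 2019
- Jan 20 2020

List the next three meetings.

Feb 20 2020, Mar 20 2020, Apr 20 2020

The day-of-month is always 20 (30, 31, 30, 31 days between events).
So this recurs on the 20th of each month.
February 2020: Feb 20 2020.
March 2020: Mar 20 2020.
April 2020: Apr 20 2020.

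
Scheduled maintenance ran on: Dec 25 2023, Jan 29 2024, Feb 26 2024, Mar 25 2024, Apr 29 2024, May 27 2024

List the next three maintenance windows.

All Mondays; the gaps (35, 28, 28, 35, 28) vary with month length.
This is the last Monday of each month.
June 2024 ends with Monday Jun 24 2024.
Last Monday of July 2024: Jul 29 2024.
August 2024 ends with Monday Aug 26 2024.

Jun 24 2024, Jul 29 2024, Aug 26 2024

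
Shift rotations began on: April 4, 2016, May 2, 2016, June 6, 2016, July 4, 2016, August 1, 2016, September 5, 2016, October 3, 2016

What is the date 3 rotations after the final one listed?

All dates are Mondays, 28, 35, 28, 28, 35, 28 days apart.
Specifically, the 1st Monday of each month.
November 2016 — 1st Monday is November 7, 2016.
1st Monday of December 2016: December 5, 2016.
1st Monday of January 2017: January 2, 2017.

January 2, 2017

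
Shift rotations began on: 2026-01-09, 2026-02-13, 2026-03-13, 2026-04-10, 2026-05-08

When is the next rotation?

2026-06-12

These are Fridays at 28- or 35-day spacing (35, 28, 28, 28).
The pattern: 2nd Friday of the month.
2nd Friday of June 2026: 2026-06-12.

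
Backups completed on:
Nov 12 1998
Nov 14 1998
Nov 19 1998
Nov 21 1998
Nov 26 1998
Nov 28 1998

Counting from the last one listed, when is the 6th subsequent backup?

Dec 19 1998

The gap pattern 2, 5, 2, 5, 2 repeats every 2 events.
These are the Thursdays and Saturdays of each week.
Next Thursday: Dec 3 1998.
Next Saturday: Dec 5 1998.
The following Thursday is Dec 10 1998.
Next Saturday: Dec 12 1998.
The following Thursday is Dec 17 1998.
The following Saturday is Dec 19 1998.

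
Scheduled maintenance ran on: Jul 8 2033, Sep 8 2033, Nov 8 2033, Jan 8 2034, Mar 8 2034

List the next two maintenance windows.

Each date is the 8th; the gaps (62, 61, 61, 59) track the month lengths.
The rule is the 8th of every 2 months.
May 2034: May 8 2034.
Next: July 2034 → Jul 8 2034.

May 8 2034, Jul 8 2034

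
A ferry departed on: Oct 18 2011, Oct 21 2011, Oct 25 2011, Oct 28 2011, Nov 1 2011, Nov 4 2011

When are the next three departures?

Nov 8 2011, Nov 11 2011, Nov 15 2011

Gaps: 3, 4, 3, 4, 3 days — not constant, but cyclic with period 2.
The events fall on every Tuesday and Friday.
Next Tuesday: Nov 8 2011.
Next Friday: Nov 11 2011.
Next Tuesday: Nov 15 2011.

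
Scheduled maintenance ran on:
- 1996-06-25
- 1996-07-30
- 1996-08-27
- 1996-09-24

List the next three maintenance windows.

All Tuesdays; the gaps (35, 28, 28) vary with month length.
This is the last Tuesday of each month.
October 1996 ends with Tuesday 1996-10-29.
Last Tuesday of November 1996: 1996-11-26.
Last Tuesday of December 1996: 1996-12-31.

1996-10-29, 1996-11-26, 1996-12-31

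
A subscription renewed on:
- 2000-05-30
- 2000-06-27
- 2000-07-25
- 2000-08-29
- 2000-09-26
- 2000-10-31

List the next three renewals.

2000-11-28, 2000-12-26, 2001-01-30

Every date is a Tuesday; gaps 28, 28, 35, 28, 35 days.
Each is the last Tuesday of its month (at least one falls on the 29th or later, ruling out '4th Tuesday').
November 2000 ends with Tuesday 2000-11-28.
December 2000 ends with Tuesday 2000-12-26.
Last Tuesday of January 2001: 2001-01-30.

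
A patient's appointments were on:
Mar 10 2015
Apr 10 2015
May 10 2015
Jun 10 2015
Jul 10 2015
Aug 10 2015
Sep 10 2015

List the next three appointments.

Each date is the 10th; the gaps (31, 30, 31, 30, 31, 31) track the month lengths.
The rule is the 10th of each month.
October 2015: Oct 10 2015.
Next: November 2015 → Nov 10 2015.
December 2015: Dec 10 2015.

Oct 10 2015, Nov 10 2015, Dec 10 2015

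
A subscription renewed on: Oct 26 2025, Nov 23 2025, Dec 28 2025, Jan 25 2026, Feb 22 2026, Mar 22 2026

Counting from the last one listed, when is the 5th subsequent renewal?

Gaps: 28, 35, 28, 28, 28 days — a mix of 28 and 35. Every date is a Sunday.
Each is the 4th Sunday of its month.
4th Sunday of April 2026: Apr 26 2026.
May 2026 — 4th Sunday is May 24 2026.
4th Sunday of June 2026: Jun 28 2026.
4th Sunday of July 2026: Jul 26 2026.
August 2026 — 4th Sunday is Aug 23 2026.

Aug 23 2026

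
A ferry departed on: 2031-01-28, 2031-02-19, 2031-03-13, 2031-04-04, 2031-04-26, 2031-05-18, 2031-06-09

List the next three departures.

Every event comes 22 days after the last (22, 22, 22, 22, 22, 22).
2031-06-09 + 22 days = 2031-07-01.
2031-07-01 + 22 days = 2031-07-23.
2031-07-23 + 22 days = 2031-08-14.

2031-07-01, 2031-07-23, 2031-08-14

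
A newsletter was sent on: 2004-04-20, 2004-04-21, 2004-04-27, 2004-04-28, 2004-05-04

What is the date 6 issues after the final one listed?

2004-05-25

The gap pattern 1, 6, 1, 6 repeats every 2 events.
These are the Tuesdays and Wednesdays of each week.
Next Wednesday: 2004-05-05.
Next Tuesday: 2004-05-11.
Next Wednesday: 2004-05-12.
The following Tuesday is 2004-05-18.
Next Wednesday: 2004-05-19.
Next Tuesday: 2004-05-25.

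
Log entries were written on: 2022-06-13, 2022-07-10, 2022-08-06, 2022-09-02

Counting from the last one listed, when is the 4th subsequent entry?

2022-12-19

The spacing is 27, 27, 27 days — always 27 days.
2022-09-02 + 27 days = 2022-09-29.
2022-09-29 + 27 days = 2022-10-26.
2022-10-26 + 27 days = 2022-11-22.
2022-11-22 + 27 days = 2022-12-19.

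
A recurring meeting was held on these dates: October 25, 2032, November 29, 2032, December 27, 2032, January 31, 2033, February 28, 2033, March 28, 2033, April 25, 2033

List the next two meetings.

May 30, 2033; June 27, 2033

All Mondays; the gaps (35, 28, 35, 28, 28, 28) vary with month length.
This is the last Monday of each month.
May 2033 ends with Monday May 30, 2033.
June 2033 ends with Monday June 27, 2033.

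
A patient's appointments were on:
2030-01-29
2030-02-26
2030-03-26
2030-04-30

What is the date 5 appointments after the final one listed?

Every date is a Tuesday; gaps 28, 28, 35 days.
Each is the last Tuesday of its month (at least one falls on the 29th or later, ruling out '4th Tuesday').
May 2030 ends with Tuesday 2030-05-28.
June 2030 ends with Tuesday 2030-06-25.
Last Tuesday of July 2030: 2030-07-30.
Last Tuesday of August 2030: 2030-08-27.
Last Tuesday of September 2030: 2030-09-24.

2030-09-24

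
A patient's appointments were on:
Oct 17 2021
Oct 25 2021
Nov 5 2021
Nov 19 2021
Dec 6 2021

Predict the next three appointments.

Dec 26 2021, Jan 18 2022, Feb 13 2022

The spacing grows by 3 each time: 8, 11, 14, 17 days.
Next gap: 20 days. Dec 6 2021 + 20 days = Dec 26 2021.
Next gap: 23 days. Dec 26 2021 + 23 days = Jan 18 2022.
Next gap: 26 days. Jan 18 2022 + 26 days = Feb 13 2022.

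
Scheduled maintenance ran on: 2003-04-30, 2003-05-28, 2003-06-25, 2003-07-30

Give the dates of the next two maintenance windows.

Every date is a Wednesday; gaps 28, 28, 35 days.
Each is the last Wednesday of its month (at least one falls on the 29th or later, ruling out '4th Wednesday').
August 2003 ends with Wednesday 2003-08-27.
Last Wednesday of September 2003: 2003-09-24.

2003-08-27, 2003-09-24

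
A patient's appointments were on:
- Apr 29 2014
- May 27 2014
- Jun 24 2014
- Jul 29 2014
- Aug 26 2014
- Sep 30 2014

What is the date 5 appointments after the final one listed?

Feb 24 2015

These are Tuesdays with 28, 28, 35, 28, 35-day gaps.
Each is the final Tuesday of its month — Apr 29 2014 is past the 28th, so '4th Tuesday' doesn't fit.
October 2014 ends with Tuesday Oct 28 2014.
November 2014 ends with Tuesday Nov 25 2014.
Last Tuesday of December 2014: Dec 30 2014.
Last Tuesday of January 2015: Jan 27 2015.
Last Tuesday of February 2015: Feb 24 2015.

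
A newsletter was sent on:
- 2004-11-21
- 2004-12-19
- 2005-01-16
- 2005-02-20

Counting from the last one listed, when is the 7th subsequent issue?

Gaps: 28, 28, 35 days — a mix of 28 and 35. Every date is a Sunday.
Each is the 3rd Sunday of its month.
3rd Sunday of March 2005: 2005-03-20.
3rd Sunday of April 2005: 2005-04-17.
3rd Sunday of May 2005: 2005-05-15.
3rd Sunday of June 2005: 2005-06-19.
July 2005 — 3rd Sunday is 2005-07-17.
August 2005 — 3rd Sunday is 2005-08-21.
3rd Sunday of September 2005: 2005-09-18.

2005-09-18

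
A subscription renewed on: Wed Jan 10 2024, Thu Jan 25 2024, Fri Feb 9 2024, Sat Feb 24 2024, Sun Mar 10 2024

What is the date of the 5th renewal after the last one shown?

Fri May 24 2024

Every event comes 15 days after the last (15, 15, 15, 15).
Sun Mar 10 2024 + 15 days = Mon Mar 25 2024.
Mon Mar 25 2024 + 15 days = Tue Apr 9 2024.
Tue Apr 9 2024 + 15 days = Wed Apr 24 2024.
Wed Apr 24 2024 + 15 days = Thu May 9 2024.
Thu May 9 2024 + 15 days = Fri May 24 2024.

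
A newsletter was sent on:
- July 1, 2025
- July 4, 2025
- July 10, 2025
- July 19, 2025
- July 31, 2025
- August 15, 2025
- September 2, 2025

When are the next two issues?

September 23, 2025; October 17, 2025

Intervals are 3, 6, 9, 12, 15, 18 days — an arithmetic progression with common difference 3.
Next gap: 21 days. September 2, 2025 + 21 days = September 23, 2025.
Next gap: 24 days. September 23, 2025 + 24 days = October 17, 2025.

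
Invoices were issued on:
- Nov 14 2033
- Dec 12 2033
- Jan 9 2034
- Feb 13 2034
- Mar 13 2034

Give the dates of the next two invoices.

Apr 10 2034, May 8 2034

Gaps: 28, 28, 35, 28 days — a mix of 28 and 35. Every date is a Monday.
Each is the 2nd Monday of its month.
2nd Monday of April 2034: Apr 10 2034.
2nd Monday of May 2034: May 8 2034.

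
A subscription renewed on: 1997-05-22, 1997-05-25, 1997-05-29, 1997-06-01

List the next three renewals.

Every event lands on a Thursday or Sunday (gaps cycle 3, 4, 3).
So the schedule is: every Thursday and Sunday.
Next Thursday: 1997-06-05.
Next Sunday: 1997-06-08.
The following Thursday is 1997-06-12.

1997-06-05, 1997-06-08, 1997-06-12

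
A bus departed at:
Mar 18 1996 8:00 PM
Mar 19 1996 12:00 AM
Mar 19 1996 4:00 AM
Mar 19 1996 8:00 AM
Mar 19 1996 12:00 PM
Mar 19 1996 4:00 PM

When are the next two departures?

Mar 19 1996 8:00 PM, Mar 20 1996 12:00 AM

Gaps: 4, 4, 4, 4, 4 hours — each event is 4 hours after the previous one.
Mar 19 1996 4:00 PM + 4 h = Mar 19 1996 8:00 PM.
Mar 19 1996 8:00 PM + 4 h = Mar 20 1996 12:00 AM.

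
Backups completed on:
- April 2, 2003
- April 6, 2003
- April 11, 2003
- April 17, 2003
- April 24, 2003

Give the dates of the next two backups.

May 2, 2003; May 11, 2003

Intervals are 4, 5, 6, 7 days — an arithmetic progression with common difference 1.
Next gap: 8 days. April 24, 2003 + 8 days = May 2, 2003.
Next gap: 9 days. May 2, 2003 + 9 days = May 11, 2003.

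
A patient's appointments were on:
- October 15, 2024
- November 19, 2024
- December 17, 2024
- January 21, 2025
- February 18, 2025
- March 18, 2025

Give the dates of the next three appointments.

These are Tuesdays at 28- or 35-day spacing (35, 28, 35, 28, 28).
The pattern: 3rd Tuesday of the month.
3rd Tuesday of April 2025: April 15, 2025.
May 2025 — 3rd Tuesday is May 20, 2025.
June 2025 — 3rd Tuesday is June 17, 2025.

April 15, 2025; May 20, 2025; June 17, 2025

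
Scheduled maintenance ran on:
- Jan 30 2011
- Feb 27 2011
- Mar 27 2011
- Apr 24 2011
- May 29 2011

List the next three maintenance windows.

All Sundays; the gaps (28, 28, 28, 35) vary with month length.
This is the last Sunday of each month.
Last Sunday of June 2011: Jun 26 2011.
July 2011 ends with Sunday Jul 31 2011.
August 2011 ends with Sunday Aug 28 2011.

Jun 26 2011, Jul 31 2011, Aug 28 2011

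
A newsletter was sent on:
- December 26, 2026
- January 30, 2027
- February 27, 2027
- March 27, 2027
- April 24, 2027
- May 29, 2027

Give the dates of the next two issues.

Every date is a Saturday; gaps 35, 28, 28, 28, 35 days.
Each is the last Saturday of its month (at least one falls on the 29th or later, ruling out '4th Saturday').
Last Saturday of June 2027: June 26, 2027.
Last Saturday of July 2027: July 31, 2027.

June 26, 2027; July 31, 2027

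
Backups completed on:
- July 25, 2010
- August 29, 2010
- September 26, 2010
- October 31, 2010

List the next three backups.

These are Sundays with 35, 28, 35-day gaps.
Each is the final Sunday of its month — August 29, 2010 is past the 28th, so '4th Sunday' doesn't fit.
November 2010 ends with Sunday November 28, 2010.
Last Sunday of December 2010: December 26, 2010.
Last Sunday of January 2011: January 30, 2011.

November 28, 2010; December 26, 2010; January 30, 2011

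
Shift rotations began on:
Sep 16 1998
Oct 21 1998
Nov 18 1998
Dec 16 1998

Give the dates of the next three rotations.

Gaps: 35, 28, 28 days — a mix of 28 and 35. Every date is a Wednesday.
Each is the 3rd Wednesday of its month.
3rd Wednesday of January 1999: Jan 20 1999.
3rd Wednesday of February 1999: Feb 17 1999.
3rd Wednesday of March 1999: Mar 17 1999.

Jan 20 1999, Feb 17 1999, Mar 17 1999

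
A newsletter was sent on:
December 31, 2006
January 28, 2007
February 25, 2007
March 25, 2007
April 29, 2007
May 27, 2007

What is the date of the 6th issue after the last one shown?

These are Sundays with 28, 28, 28, 35, 28-day gaps.
Each is the final Sunday of its month — December 31, 2006 is past the 28th, so '4th Sunday' doesn't fit.
Last Sunday of June 2007: June 24, 2007.
Last Sunday of July 2007: July 29, 2007.
August 2007 ends with Sunday August 26, 2007.
Last Sunday of September 2007: September 30, 2007.
October 2007 ends with Sunday October 28, 2007.
November 2007 ends with Sunday November 25, 2007.

November 25, 2007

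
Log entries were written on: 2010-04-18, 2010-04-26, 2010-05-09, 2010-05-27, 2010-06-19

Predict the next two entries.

Gaps: 8, 13, 18, 23 days — each gap is 5 larger than the previous one.
Next gap: 28 days. 2010-06-19 + 28 days = 2010-07-17.
Next gap: 33 days. 2010-07-17 + 33 days = 2010-08-19.

2010-07-17, 2010-08-19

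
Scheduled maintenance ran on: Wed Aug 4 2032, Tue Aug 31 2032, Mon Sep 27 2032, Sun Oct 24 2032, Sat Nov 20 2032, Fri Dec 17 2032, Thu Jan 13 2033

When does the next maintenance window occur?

Every event comes 27 days after the last (27, 27, 27, 27, 27, 27).
Thu Jan 13 2033 + 27 days = Wed Feb 9 2033.

Wed Feb 9 2033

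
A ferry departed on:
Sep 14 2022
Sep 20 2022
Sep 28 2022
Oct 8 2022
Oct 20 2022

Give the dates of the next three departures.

Nov 3 2022, Nov 19 2022, Dec 7 2022

Intervals are 6, 8, 10, 12 days — an arithmetic progression with common difference 2.
Next gap: 14 days. Oct 20 2022 + 14 days = Nov 3 2022.
Next gap: 16 days. Nov 3 2022 + 16 days = Nov 19 2022.
Next gap: 18 days. Nov 19 2022 + 18 days = Dec 7 2022.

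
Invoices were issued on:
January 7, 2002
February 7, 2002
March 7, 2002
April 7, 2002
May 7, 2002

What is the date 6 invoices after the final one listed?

The day-of-month is always 7 (31, 28, 31, 30 days between events).
So this recurs on the 7th of each month.
June 2002: June 7, 2002.
July 2002: July 7, 2002.
Next: August 2002 → August 7, 2002.
Next: September 2002 → September 7, 2002.
October 2002: October 7, 2002.
Next: November 2002 → November 7, 2002.

November 7, 2002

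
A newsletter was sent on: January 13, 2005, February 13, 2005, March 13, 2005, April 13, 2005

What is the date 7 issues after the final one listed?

Gaps: 31, 28, 31 days — not constant. Every event is on the 13th of the month.
Pattern: the 13th of each month.
May 2005: May 13, 2005.
Next: June 2005 → June 13, 2005.
July 2005: July 13, 2005.
August 2005: August 13, 2005.
Next: September 2005 → September 13, 2005.
October 2005: October 13, 2005.
Next: November 2005 → November 13, 2005.

November 13, 2005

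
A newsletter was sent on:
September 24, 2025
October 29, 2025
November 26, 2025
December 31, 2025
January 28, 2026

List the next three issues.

All Wednesdays; the gaps (35, 28, 35, 28) vary with month length.
This is the last Wednesday of each month.
Last Wednesday of February 2026: February 25, 2026.
March 2026 ends with Wednesday March 25, 2026.
Last Wednesday of April 2026: April 29, 2026.

February 25, 2026; March 25, 2026; April 29, 2026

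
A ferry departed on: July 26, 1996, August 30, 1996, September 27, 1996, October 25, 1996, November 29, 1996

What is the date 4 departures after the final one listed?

All Fridays; the gaps (35, 28, 28, 35) vary with month length.
This is the last Friday of each month.
Last Friday of December 1996: December 27, 1996.
January 1997 ends with Friday January 31, 1997.
Last Friday of February 1997: February 28, 1997.
March 1997 ends with Friday March 28, 1997.

March 28, 1997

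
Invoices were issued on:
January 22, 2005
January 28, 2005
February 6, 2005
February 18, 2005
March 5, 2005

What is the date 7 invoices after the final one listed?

Intervals are 6, 9, 12, 15 days — an arithmetic progression with common difference 3.
Next gap: 18 days. March 5, 2005 + 18 days = March 23, 2005.
Next gap: 21 days. March 23, 2005 + 21 days = April 13, 2005.
Next gap: 24 days. April 13, 2005 + 24 days = May 7, 2005.
Next gap: 27 days. May 7, 2005 + 27 days = June 3, 2005.
Next gap: 30 days. June 3, 2005 + 30 days = July 3, 2005.
Next gap: 33 days. July 3, 2005 + 33 days = August 5, 2005.
Next gap: 36 days. August 5, 2005 + 36 days = September 10, 2005.

September 10, 2005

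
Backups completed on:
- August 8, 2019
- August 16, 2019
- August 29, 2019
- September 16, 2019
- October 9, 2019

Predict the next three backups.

Intervals are 8, 13, 18, 23 days — an arithmetic progression with common difference 5.
Next gap: 28 days. October 9, 2019 + 28 days = November 6, 2019.
Next gap: 33 days. November 6, 2019 + 33 days = December 9, 2019.
Next gap: 38 days. December 9, 2019 + 38 days = January 16, 2020.

November 6, 2019; December 9, 2019; January 16, 2020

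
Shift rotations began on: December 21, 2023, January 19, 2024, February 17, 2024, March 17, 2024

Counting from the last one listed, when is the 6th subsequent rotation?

September 7, 2024

Gaps between consecutive events: 29, 29, 29 days — a constant 29-day interval.
March 17, 2024 + 29 days = April 15, 2024.
April 15, 2024 + 29 days = May 14, 2024.
May 14, 2024 + 29 days = June 12, 2024.
June 12, 2024 + 29 days = July 11, 2024.
July 11, 2024 + 29 days = August 9, 2024.
August 9, 2024 + 29 days = September 7, 2024.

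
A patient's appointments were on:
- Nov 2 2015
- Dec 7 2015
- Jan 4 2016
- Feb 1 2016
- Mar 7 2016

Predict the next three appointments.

Gaps: 35, 28, 28, 35 days — a mix of 28 and 35. Every date is a Monday.
Each is the 1st Monday of its month.
April 2016 — 1st Monday is Apr 4 2016.
1st Monday of May 2016: May 2 2016.
June 2016 — 1st Monday is Jun 6 2016.

Apr 4 2016, May 2 2016, Jun 6 2016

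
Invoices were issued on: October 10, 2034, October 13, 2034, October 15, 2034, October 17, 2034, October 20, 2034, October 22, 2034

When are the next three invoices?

The gap pattern 3, 2, 2, 3, 2 repeats every 3 events.
These are the Tuesdays, Fridays and Sundays of each week.
The following Tuesday is October 24, 2034.
The following Friday is October 27, 2034.
The following Sunday is October 29, 2034.

October 24, 2034; October 27, 2034; October 29, 2034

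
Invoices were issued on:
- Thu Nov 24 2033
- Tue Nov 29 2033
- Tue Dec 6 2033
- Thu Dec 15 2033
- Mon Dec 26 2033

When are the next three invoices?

Sun Jan 8 2034, Mon Jan 23 2034, Thu Feb 9 2034

The spacing grows by 2 each time: 5, 7, 9, 11 days.
Next gap: 13 days. Mon Dec 26 2033 + 13 days = Sun Jan 8 2034.
Next gap: 15 days. Sun Jan 8 2034 + 15 days = Mon Jan 23 2034.
Next gap: 17 days. Mon Jan 23 2034 + 17 days = Thu Feb 9 2034.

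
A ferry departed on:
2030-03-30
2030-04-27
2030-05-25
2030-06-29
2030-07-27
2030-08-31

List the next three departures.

2030-09-28, 2030-10-26, 2030-11-30

All Saturdays; the gaps (28, 28, 35, 28, 35) vary with month length.
This is the last Saturday of each month.
Last Saturday of September 2030: 2030-09-28.
October 2030 ends with Saturday 2030-10-26.
November 2030 ends with Saturday 2030-11-30.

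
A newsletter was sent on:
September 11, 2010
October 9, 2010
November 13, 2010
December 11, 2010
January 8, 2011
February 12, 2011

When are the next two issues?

March 12, 2011; April 9, 2011

All dates are Saturdays, 28, 35, 28, 28, 35 days apart.
Specifically, the 2nd Saturday of each month.
March 2011 — 2nd Saturday is March 12, 2011.
2nd Saturday of April 2011: April 9, 2011.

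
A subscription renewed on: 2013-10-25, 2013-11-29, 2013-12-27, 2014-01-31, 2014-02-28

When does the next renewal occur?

2014-03-28

Every date is a Friday; gaps 35, 28, 35, 28 days.
Each is the last Friday of its month (at least one falls on the 29th or later, ruling out '4th Friday').
Last Friday of March 2014: 2014-03-28.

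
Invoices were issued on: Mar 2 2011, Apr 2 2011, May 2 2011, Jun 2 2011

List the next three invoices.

Each date is the 2nd; the gaps (31, 30, 31) track the month lengths.
The rule is the 2nd of each month.
July 2011: Jul 2 2011.
Next: August 2011 → Aug 2 2011.
September 2011: Sep 2 2011.

Jul 2 2011, Aug 2 2011, Sep 2 2011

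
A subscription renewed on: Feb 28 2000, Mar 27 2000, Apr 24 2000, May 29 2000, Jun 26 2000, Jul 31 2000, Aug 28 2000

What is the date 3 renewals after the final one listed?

These are Mondays with 28, 28, 35, 28, 35, 28-day gaps.
Each is the final Monday of its month — May 29 2000 is past the 28th, so '4th Monday' doesn't fit.
Last Monday of September 2000: Sep 25 2000.
Last Monday of October 2000: Oct 30 2000.
November 2000 ends with Monday Nov 27 2000.

Nov 27 2000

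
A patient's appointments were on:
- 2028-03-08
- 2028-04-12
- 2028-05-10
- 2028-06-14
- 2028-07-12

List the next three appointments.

Gaps: 35, 28, 35, 28 days — a mix of 28 and 35. Every date is a Wednesday.
Each is the 2nd Wednesday of its month.
2nd Wednesday of August 2028: 2028-08-09.
2nd Wednesday of September 2028: 2028-09-13.
October 2028 — 2nd Wednesday is 2028-10-11.

2028-08-09, 2028-09-13, 2028-10-11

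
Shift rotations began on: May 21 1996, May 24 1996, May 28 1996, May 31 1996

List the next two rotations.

Jun 4 1996, Jun 7 1996

Every event lands on a Tuesday or Friday (gaps cycle 3, 4, 3).
So the schedule is: every Tuesday and Friday.
The following Tuesday is Jun 4 1996.
The following Friday is Jun 7 1996.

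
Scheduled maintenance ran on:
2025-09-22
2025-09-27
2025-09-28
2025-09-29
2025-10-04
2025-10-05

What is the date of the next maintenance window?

Gaps: 5, 1, 1, 5, 1 days — not constant, but cyclic with period 3.
The events fall on every Monday, Saturday and Sunday.
The following Monday is 2025-10-06.

2025-10-06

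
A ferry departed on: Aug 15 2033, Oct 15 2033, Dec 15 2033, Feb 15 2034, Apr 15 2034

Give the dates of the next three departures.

Jun 15 2034, Aug 15 2034, Oct 15 2034

The day-of-month is always 15 (61, 61, 62, 59 days between events).
So this recurs on the 15th of every 2 months.
June 2034: Jun 15 2034.
Next: August 2034 → Aug 15 2034.
October 2034: Oct 15 2034.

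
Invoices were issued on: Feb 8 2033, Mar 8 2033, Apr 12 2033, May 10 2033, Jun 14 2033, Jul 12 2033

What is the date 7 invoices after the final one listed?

These are Tuesdays at 28- or 35-day spacing (28, 35, 28, 35, 28).
The pattern: 2nd Tuesday of the month.
August 2033 — 2nd Tuesday is Aug 9 2033.
September 2033 — 2nd Tuesday is Sep 13 2033.
October 2033 — 2nd Tuesday is Oct 11 2033.
November 2033 — 2nd Tuesday is Nov 8 2033.
2nd Tuesday of December 2033: Dec 13 2033.
2nd Tuesday of January 2034: Jan 10 2034.
2nd Tuesday of February 2034: Feb 14 2034.

Feb 14 2034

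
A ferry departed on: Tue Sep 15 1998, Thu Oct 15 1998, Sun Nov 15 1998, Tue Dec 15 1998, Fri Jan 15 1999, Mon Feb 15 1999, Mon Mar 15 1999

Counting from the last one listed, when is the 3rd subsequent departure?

The day-of-month is always 15 (30, 31, 30, 31, 31, 28 days between events).
So this recurs on the 15th of each month.
April 1999: Thu Apr 15 1999.
May 1999: Sat May 15 1999.
June 1999: Tue Jun 15 1999.

Tue Jun 15 1999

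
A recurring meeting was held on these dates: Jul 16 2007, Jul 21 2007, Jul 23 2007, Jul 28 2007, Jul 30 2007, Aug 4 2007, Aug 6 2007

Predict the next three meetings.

Aug 11 2007, Aug 13 2007, Aug 18 2007

Gaps: 5, 2, 5, 2, 5, 2 days — not constant, but cyclic with period 2.
The events fall on every Monday and Saturday.
Next Saturday: Aug 11 2007.
Next Monday: Aug 13 2007.
Next Saturday: Aug 18 2007.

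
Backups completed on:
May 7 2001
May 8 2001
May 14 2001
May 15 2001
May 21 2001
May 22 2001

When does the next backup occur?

May 28 2001

Every event lands on a Monday or Tuesday (gaps cycle 1, 6, 1, 6, 1).
So the schedule is: every Monday and Tuesday.
The following Monday is May 28 2001.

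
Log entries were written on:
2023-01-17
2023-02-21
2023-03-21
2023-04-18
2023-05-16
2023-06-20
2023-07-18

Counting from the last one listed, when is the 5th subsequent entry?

2023-12-19

All dates are Tuesdays, 35, 28, 28, 28, 35, 28 days apart.
Specifically, the 3rd Tuesday of each month.
3rd Tuesday of August 2023: 2023-08-15.
September 2023 — 3rd Tuesday is 2023-09-19.
3rd Tuesday of October 2023: 2023-10-17.
3rd Tuesday of November 2023: 2023-11-21.
December 2023 — 3rd Tuesday is 2023-12-19.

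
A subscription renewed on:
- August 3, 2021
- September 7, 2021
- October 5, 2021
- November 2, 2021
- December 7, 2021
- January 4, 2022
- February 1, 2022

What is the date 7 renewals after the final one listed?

Gaps: 35, 28, 28, 35, 28, 28 days — a mix of 28 and 35. Every date is a Tuesday.
Each is the 1st Tuesday of its month.
1st Tuesday of March 2022: March 1, 2022.
April 2022 — 1st Tuesday is April 5, 2022.
May 2022 — 1st Tuesday is May 3, 2022.
June 2022 — 1st Tuesday is June 7, 2022.
1st Tuesday of July 2022: July 5, 2022.
August 2022 — 1st Tuesday is August 2, 2022.
September 2022 — 1st Tuesday is September 6, 2022.

September 6, 2022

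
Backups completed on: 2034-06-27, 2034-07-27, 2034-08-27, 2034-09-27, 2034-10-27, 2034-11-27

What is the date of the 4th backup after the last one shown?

Each date is the 27th; the gaps (30, 31, 31, 30, 31) track the month lengths.
The rule is the 27th of each month.
Next: December 2034 → 2034-12-27.
Next: January 2035 → 2035-01-27.
February 2035: 2035-02-27.
Next: March 2035 → 2035-03-27.

2035-03-27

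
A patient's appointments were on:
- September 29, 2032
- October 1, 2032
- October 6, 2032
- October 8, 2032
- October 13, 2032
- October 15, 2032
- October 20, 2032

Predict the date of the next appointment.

Every event lands on a Wednesday or Friday (gaps cycle 2, 5, 2, 5, 2, 5).
So the schedule is: every Wednesday and Friday.
The following Friday is October 22, 2032.

October 22, 2032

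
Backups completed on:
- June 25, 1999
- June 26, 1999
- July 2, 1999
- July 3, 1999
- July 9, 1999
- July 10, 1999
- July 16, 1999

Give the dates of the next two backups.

Gaps: 1, 6, 1, 6, 1, 6 days — not constant, but cyclic with period 2.
The events fall on every Friday and Saturday.
Next Saturday: July 17, 1999.
Next Friday: July 23, 1999.

July 17, 1999; July 23, 1999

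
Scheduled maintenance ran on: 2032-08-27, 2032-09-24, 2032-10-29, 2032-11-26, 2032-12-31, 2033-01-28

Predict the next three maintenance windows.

Every date is a Friday; gaps 28, 35, 28, 35, 28 days.
Each is the last Friday of its month (at least one falls on the 29th or later, ruling out '4th Friday').
Last Friday of February 2033: 2033-02-25.
Last Friday of March 2033: 2033-03-25.
Last Friday of April 2033: 2033-04-29.

2033-02-25, 2033-03-25, 2033-04-29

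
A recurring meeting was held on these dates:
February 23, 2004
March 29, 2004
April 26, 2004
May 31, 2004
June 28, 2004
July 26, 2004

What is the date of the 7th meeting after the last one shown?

February 28, 2005

These are Mondays with 35, 28, 35, 28, 28-day gaps.
Each is the final Monday of its month — March 29, 2004 is past the 28th, so '4th Monday' doesn't fit.
Last Monday of August 2004: August 30, 2004.
Last Monday of September 2004: September 27, 2004.
Last Monday of October 2004: October 25, 2004.
November 2004 ends with Monday November 29, 2004.
December 2004 ends with Monday December 27, 2004.
Last Monday of January 2005: January 31, 2005.
Last Monday of February 2005: February 28, 2005.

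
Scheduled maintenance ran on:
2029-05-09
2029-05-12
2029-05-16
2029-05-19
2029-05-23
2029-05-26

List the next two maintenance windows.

Every event lands on a Wednesday or Saturday (gaps cycle 3, 4, 3, 4, 3).
So the schedule is: every Wednesday and Saturday.
Next Wednesday: 2029-05-30.
Next Saturday: 2029-06-02.

2029-05-30, 2029-06-02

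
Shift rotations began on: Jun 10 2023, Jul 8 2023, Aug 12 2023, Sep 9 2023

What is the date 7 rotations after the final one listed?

Gaps: 28, 35, 28 days — a mix of 28 and 35. Every date is a Saturday.
Each is the 2nd Saturday of its month.
October 2023 — 2nd Saturday is Oct 14 2023.
2nd Saturday of November 2023: Nov 11 2023.
2nd Saturday of December 2023: Dec 9 2023.
January 2024 — 2nd Saturday is Jan 13 2024.
2nd Saturday of February 2024: Feb 10 2024.
March 2024 — 2nd Saturday is Mar 9 2024.
April 2024 — 2nd Saturday is Apr 13 2024.

Apr 13 2024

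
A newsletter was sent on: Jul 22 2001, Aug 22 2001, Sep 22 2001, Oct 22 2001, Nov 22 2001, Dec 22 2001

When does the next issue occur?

Jan 22 2002

Gaps: 31, 31, 30, 31, 30 days — not constant. Every event is on the 22nd of the month.
Pattern: the 22nd of each month.
Next: January 2002 → Jan 22 2002.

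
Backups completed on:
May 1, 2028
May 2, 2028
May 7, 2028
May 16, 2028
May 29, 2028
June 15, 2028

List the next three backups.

July 6, 2028; July 31, 2028; August 29, 2028

The spacing grows by 4 each time: 1, 5, 9, 13, 17 days.
Next gap: 21 days. June 15, 2028 + 21 days = July 6, 2028.
Next gap: 25 days. July 6, 2028 + 25 days = July 31, 2028.
Next gap: 29 days. July 31, 2028 + 29 days = August 29, 2028.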